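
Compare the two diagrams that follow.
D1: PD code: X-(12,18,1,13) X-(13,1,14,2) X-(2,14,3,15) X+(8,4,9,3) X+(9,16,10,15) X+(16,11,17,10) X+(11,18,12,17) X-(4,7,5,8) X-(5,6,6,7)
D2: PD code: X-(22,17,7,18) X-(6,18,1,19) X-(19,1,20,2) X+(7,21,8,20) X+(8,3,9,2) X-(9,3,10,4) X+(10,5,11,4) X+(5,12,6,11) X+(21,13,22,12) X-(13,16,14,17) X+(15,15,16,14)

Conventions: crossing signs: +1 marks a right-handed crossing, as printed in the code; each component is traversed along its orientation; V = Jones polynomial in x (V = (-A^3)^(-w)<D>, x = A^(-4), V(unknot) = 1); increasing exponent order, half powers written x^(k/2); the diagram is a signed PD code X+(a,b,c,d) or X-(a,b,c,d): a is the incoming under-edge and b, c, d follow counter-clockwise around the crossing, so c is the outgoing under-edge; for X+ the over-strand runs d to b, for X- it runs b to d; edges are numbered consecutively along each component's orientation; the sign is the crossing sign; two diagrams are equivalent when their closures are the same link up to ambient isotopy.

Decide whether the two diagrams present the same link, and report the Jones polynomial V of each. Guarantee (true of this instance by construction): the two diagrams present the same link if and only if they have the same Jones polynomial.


equivalent: yes
D1 (bracket A^-5 + A^-1; 9 crossings at w = -1): V = -x^(-1/2) - x^(1/2)
D2 (bracket A + A^5; 11 crossings at w = +1): V = -x^(-1/2) - x^(1/2)
key observation: all 2 diagrams share one V(x), hence one class


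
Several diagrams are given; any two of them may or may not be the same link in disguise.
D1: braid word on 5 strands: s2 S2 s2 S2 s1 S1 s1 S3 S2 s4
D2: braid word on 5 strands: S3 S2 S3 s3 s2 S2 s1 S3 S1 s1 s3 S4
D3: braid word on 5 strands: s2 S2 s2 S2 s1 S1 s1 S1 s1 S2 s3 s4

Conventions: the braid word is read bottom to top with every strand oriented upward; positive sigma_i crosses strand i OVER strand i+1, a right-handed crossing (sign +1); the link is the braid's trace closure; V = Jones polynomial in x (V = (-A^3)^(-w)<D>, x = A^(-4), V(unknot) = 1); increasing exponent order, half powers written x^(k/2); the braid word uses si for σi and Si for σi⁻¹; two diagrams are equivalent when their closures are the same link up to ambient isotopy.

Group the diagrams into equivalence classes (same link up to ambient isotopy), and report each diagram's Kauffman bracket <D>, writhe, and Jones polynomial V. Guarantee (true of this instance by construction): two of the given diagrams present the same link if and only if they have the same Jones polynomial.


classes: {D1, D2, D3}
V(D1) = 1  [10 crossings, <D> = 1, w = 0]
V(D2) = 1  [12 crossings, <D> = A^-6, w = -2]
D3 (bracket A^6; 12 crossings at w = +2): V = 1
note: one V(x) for all 3 diagrams — one class (guaranteed)


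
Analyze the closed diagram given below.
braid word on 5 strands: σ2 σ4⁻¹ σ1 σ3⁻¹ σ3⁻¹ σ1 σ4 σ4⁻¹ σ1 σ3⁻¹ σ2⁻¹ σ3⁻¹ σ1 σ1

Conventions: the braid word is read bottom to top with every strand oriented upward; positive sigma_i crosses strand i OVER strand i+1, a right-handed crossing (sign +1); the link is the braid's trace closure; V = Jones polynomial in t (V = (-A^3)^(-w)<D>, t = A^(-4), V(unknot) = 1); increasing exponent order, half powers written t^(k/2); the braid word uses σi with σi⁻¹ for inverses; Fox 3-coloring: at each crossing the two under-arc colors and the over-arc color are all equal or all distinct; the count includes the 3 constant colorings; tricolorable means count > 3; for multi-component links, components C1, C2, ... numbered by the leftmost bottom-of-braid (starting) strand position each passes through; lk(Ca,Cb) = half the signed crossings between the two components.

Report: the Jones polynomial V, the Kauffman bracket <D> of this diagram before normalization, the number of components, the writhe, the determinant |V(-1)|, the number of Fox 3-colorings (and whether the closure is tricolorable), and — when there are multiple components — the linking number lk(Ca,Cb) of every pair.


V = -t^-1 + 2 - t + 2t^2 - t^3 + t^4 - t^5
<D> = -A^-20 + A^-16 - A^-12 + 2A^-8 - A^-4 + 2 - A^4 (w = 0)
1 component over 14 crossings, w = 0
9 Fox colorings among 3^14, |V(-1)| = 9: tricolorable
why: V spans 6 powers of t: at least 6 crossings in any diagram


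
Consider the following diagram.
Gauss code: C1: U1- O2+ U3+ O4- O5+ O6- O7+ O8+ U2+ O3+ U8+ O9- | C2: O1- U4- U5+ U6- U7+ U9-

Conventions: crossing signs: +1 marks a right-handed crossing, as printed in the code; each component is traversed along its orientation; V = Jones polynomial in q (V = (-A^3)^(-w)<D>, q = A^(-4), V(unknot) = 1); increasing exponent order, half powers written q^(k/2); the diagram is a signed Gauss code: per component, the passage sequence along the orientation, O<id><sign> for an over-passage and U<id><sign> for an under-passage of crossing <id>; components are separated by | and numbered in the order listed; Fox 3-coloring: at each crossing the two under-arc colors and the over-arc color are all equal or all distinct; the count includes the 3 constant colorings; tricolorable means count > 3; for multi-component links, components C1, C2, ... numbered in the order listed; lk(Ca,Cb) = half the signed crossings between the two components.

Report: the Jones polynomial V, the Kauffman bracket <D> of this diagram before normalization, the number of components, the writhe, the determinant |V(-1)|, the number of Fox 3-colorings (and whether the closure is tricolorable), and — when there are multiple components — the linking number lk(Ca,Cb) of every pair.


Jones polynomial: V(q) = -q^(-3/2) - 2q^(1/2) + q^(3/2) - q^(5/2) + q^(7/2)
<D> = -A^-11 + A^-7 - A^-3 + 2A + A^9; writhe +1
components 2, writhe +1 (9 crossings)
linking number lk(C1,C2) = -1
3-colorings: 9 of 3^9, det 6 — tricolorable
note: det 6 = |V(-1)|; divisible by 3, so tricolorable


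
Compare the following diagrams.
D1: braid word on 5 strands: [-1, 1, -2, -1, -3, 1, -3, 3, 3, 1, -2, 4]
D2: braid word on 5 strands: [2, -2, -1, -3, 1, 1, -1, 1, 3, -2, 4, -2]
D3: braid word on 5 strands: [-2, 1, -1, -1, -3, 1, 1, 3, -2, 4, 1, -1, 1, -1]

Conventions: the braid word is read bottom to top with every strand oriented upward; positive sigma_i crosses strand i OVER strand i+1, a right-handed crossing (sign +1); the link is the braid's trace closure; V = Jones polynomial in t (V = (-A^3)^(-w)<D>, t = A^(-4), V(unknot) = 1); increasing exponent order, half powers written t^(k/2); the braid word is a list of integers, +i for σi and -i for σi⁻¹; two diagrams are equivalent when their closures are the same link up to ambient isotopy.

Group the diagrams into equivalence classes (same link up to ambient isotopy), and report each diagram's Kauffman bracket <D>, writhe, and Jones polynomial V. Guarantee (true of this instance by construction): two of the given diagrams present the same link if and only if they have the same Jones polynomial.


grouping into links: {D1, D2, D3}
V(D1) = t^-3 + t^-2 + t^-1 + 1  (w 0, c 12, <D> = 1 + A^4 + A^8 + A^12)
D2 (bracket 1 + A^4 + A^8 + A^12; 12 crossings at w = 0): V = t^-3 + t^-2 + t^-1 + 1
V(D3) = t^-3 + t^-2 + t^-1 + 1  [14 crossings, <D> = 1 + A^4 + A^8 + A^12, w = 0]
why: all 3 diagrams share one V(t), hence one class


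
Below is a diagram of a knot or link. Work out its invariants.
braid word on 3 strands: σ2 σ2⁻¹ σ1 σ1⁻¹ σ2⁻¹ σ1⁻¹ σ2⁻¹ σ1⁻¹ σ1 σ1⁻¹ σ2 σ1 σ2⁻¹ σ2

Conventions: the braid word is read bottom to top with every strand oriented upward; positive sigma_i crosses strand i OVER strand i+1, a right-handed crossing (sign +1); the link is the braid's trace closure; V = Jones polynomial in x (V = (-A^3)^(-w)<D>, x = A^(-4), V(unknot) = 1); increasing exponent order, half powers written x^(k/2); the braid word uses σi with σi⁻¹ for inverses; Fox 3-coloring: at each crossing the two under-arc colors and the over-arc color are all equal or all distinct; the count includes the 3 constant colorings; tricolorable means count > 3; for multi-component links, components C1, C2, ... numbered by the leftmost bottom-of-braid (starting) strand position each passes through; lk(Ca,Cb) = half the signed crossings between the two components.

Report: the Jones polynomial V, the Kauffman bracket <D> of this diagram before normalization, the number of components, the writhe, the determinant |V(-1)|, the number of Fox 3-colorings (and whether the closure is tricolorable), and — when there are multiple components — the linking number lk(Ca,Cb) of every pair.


Jones polynomial: V(x) = x^-3 + x^-2 + x^-1 + 1
<D> = A^-6 + A^-2 + A^2 + A^6; writhe -2
components 3, writhe -2 (14 crossings)
linking number lk(C1,C2) = 0
lk(C1,C3): 0
lk(C2,C3) = -1
3-colorings: 9 of 3^14, det 0 — tricolorable
note: |V(-1)| = 0: so tricolorable, since 3 divides 0


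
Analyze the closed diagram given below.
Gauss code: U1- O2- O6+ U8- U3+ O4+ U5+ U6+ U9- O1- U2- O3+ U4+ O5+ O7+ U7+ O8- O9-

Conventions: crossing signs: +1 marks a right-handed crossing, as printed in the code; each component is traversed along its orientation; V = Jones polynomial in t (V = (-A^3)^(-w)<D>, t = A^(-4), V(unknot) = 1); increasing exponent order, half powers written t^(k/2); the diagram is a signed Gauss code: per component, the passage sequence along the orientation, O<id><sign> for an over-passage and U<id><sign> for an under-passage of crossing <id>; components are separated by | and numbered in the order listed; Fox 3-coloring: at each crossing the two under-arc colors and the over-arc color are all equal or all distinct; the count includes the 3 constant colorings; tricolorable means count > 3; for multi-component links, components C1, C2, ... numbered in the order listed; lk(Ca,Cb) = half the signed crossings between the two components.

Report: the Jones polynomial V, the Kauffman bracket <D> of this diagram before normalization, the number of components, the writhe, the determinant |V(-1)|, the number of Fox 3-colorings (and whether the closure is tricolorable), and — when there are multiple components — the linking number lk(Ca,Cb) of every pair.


V = -t^-3 + 2t^-2 - 2t^-1 + 3 - 2t + 2t^2 - t^3
<D> = A^-9 - 2A^-5 + 2A^-1 - 3A^3 + 2A^7 - 2A^11 + A^15 (w = +1)
1 component over 9 crossings, w = +1
3 Fox colorings among 3^9, |V(-1)| = 13: not tricolorable
why: V spans 6 powers of t: at least 6 crossings in any diagram


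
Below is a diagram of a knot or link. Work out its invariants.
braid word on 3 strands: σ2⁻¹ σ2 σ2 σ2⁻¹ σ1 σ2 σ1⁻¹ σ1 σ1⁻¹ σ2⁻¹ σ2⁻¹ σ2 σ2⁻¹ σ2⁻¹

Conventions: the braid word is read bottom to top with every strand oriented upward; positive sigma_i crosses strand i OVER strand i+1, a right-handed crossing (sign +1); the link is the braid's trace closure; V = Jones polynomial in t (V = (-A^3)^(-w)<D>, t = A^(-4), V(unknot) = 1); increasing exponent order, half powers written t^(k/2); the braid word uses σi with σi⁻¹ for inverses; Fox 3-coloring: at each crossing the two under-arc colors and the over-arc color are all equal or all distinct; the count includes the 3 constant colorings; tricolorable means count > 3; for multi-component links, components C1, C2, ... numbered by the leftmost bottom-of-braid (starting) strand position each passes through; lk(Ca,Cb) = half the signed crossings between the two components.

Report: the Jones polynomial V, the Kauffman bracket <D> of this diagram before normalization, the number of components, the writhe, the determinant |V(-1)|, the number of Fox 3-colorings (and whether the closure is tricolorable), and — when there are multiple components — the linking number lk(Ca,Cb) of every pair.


V(t) = -t^-4 + t^-3 + t^-1
bracket: A^-2 + A^6 - A^10, w = -2
1 component, writhe -2, over 14 crossings
det 3, colorings 9 of 3^14 — tricolorable
observation: the span of V is 3, forcing >= 3 crossings in any diagram


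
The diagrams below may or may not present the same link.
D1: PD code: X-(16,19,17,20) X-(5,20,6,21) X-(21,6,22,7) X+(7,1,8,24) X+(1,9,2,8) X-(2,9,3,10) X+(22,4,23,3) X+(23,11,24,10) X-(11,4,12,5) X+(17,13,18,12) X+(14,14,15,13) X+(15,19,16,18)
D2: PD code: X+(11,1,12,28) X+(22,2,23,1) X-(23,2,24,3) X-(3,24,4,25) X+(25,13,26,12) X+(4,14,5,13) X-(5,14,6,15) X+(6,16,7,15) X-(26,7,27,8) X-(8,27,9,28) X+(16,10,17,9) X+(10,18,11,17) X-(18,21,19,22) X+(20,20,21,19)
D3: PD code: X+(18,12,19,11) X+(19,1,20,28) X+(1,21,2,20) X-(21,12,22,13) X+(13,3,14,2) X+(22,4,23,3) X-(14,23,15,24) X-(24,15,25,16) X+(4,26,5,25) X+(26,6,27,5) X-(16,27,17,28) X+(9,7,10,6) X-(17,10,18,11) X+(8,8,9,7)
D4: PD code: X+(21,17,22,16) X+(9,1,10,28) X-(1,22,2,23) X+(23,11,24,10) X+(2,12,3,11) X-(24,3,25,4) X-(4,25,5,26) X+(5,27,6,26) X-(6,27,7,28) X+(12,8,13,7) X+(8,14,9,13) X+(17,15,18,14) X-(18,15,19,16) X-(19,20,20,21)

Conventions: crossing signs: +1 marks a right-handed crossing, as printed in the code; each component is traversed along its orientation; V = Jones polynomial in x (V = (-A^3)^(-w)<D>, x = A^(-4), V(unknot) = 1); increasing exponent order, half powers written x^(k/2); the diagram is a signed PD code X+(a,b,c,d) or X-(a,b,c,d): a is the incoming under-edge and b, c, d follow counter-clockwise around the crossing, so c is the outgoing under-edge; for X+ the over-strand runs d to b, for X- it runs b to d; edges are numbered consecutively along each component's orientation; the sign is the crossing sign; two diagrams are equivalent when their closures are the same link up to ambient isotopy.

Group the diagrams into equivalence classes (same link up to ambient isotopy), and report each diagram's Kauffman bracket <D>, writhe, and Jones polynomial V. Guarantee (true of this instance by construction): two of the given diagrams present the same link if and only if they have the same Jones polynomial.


classes: {D1} | {D2, D3, D4}
V(D1) = 1  [12 crossings, <D> = A^6, w = +2]
D2 (bracket -A^-14 + A^-10 - A^-6 + 2A^-2 - A^2 + 2A^6 - A^10; 14 crossings at w = +2): V = -x^-1 + 2 - x + 2x^2 - x^3 + x^4 - x^5
V(D3) = -x^-1 + 2 - x + 2x^2 - x^3 + x^4 - x^5  [14 crossings, <D> = -A^-8 + A^-4 - 1 + 2A^4 - A^8 + 2A^12 - A^16, w = +4]
V(D4) = -x^-1 + 2 - x + 2x^2 - x^3 + x^4 - x^5  [14 crossings, <D> = -A^-14 + A^-10 - A^-6 + 2A^-2 - A^2 + 2A^6 - A^10, w = +2]
note: V(x) takes 2 values over 4 diagrams, fixing the grouping


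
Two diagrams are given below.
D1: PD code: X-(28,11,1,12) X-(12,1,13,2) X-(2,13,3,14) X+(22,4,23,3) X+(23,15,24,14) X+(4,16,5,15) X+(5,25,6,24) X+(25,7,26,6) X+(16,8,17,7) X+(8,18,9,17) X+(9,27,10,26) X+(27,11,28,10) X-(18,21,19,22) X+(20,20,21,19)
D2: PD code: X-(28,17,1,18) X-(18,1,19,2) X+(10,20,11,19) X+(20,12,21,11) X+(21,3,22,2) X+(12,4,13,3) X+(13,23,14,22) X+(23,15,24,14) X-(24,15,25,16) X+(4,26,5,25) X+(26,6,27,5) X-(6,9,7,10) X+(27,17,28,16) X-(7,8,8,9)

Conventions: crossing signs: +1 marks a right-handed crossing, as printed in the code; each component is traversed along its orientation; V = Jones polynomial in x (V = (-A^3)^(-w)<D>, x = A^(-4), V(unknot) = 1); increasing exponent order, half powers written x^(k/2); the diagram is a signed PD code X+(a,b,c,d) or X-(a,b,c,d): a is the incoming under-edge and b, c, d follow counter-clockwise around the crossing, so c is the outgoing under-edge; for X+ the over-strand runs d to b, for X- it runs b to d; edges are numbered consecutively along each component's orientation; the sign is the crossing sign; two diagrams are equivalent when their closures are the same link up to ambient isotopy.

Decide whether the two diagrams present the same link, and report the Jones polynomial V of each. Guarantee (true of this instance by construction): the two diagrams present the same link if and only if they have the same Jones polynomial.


same link: yes
V(D1) = x^2 + 2x^4 - 2x^5 + x^6 - 2x^7 + x^8  [14 crossings, <D> = A^-14 - 2A^-10 + A^-6 - 2A^-2 + 2A^2 + A^10, w = +6]
V(D2) = x^2 + 2x^4 - 2x^5 + x^6 - 2x^7 + x^8  (w +4, c 14, <D> = A^-20 - 2A^-16 + A^-12 - 2A^-8 + 2A^-4 + A^4)
note: from 14 to 14 crossings by R-moves: one link, two diagrams


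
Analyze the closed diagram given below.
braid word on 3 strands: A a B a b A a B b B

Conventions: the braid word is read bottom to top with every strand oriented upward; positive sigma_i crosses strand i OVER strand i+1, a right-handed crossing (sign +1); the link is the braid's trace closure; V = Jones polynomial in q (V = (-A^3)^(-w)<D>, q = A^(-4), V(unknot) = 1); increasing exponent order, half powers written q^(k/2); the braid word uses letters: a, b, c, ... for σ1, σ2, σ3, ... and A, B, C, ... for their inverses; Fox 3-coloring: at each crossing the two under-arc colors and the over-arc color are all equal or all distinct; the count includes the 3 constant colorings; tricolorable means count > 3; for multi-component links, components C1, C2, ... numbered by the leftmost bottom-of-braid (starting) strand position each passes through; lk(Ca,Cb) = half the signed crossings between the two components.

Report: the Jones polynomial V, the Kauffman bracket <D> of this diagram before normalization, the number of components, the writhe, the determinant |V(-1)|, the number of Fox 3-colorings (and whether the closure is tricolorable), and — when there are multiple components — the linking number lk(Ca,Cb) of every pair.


V = 1
<D> = 1 (w = 0)
1 component over 10 crossings, w = 0
3 Fox colorings among 3^10, |V(-1)| = 1: not tricolorable
why: |V(-1)| = 1: so not tricolorable, since 3 does not divide 1


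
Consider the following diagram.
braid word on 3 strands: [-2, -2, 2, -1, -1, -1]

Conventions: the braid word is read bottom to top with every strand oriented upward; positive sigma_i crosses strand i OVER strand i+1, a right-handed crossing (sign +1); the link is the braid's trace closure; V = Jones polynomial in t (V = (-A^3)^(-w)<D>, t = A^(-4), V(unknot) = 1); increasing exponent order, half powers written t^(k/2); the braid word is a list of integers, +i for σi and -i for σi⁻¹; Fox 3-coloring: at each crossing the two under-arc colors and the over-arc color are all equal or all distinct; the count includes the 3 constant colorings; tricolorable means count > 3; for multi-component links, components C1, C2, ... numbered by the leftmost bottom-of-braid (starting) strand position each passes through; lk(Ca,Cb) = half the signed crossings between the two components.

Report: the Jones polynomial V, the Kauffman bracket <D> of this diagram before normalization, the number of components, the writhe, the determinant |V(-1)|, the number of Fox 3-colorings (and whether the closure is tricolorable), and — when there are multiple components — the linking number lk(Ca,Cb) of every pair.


V(t) = -t^-4 + t^-3 + t^-1
bracket: A^-8 + 1 - A^4, w = -4
1 component, writhe -4, over 6 crossings
det 3, colorings 9 of 3^6 — tricolorable
observation: inverse pairs cancel, leaving σ2⁻¹ σ1⁻¹ σ1⁻¹ σ1⁻¹


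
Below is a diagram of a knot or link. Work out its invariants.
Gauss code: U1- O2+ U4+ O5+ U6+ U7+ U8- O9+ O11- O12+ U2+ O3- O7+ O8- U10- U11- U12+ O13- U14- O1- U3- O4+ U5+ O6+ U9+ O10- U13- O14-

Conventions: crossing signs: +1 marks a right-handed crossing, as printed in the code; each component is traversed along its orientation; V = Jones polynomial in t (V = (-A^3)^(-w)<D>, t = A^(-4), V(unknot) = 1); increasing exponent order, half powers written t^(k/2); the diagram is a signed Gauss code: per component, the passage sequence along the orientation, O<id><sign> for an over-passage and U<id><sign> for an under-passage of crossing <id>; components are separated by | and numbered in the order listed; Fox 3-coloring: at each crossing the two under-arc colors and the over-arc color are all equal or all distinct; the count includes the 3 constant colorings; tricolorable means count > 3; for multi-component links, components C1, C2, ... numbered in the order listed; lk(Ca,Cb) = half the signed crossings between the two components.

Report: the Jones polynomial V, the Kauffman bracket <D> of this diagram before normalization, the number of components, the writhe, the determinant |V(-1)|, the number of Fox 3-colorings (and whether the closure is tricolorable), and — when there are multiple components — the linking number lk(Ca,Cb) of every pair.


V = -t^-5 + 2t^-4 - 3t^-3 + 5t^-2 - 6t^-1 + 7 - 6t + 5t^2 - 3t^3 + 2t^4 - t^5
<D> = -A^-20 + 2A^-16 - 3A^-12 + 5A^-8 - 6A^-4 + 7 - 6A^4 + 5A^8 - 3A^12 + 2A^16 - A^20 (w = 0)
1 component over 14 crossings, w = 0
3 Fox colorings among 3^14, |V(-1)| = 41: not tricolorable
why: the span of V is 10, forcing >= 10 crossings in any diagram


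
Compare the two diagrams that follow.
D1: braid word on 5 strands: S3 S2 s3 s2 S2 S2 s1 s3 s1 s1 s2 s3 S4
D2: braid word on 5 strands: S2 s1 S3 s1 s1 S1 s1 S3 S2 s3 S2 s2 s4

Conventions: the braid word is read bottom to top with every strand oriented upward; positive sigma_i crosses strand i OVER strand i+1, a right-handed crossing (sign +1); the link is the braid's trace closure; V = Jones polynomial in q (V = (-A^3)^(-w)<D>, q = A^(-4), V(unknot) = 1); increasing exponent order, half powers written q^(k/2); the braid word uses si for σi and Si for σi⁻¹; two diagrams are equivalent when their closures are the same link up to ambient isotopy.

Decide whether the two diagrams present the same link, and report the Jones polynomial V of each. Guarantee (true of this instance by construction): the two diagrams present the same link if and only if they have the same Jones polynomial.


same link: no
V(D1) = -q^(3/2) - 2q^(7/2) + q^(9/2) - q^(11/2) + q^(13/2)  [13 crossings, <D> = -A^-17 + A^-13 - A^-9 + 2A^-5 + A^3, w = +3]
V(D2) = -q^(-7/2) - 2q^(-3/2) + 2q^(-1/2) - 2q^(1/2) + 2q^(3/2) - 2q^(5/2) + q^(7/2)  (w +1, c 13, <D> = -A^-11 + 2A^-7 - 2A^-3 + 2A - 2A^5 + 2A^9 + A^17)
note: 2 values of V(q) split the 2 diagrams


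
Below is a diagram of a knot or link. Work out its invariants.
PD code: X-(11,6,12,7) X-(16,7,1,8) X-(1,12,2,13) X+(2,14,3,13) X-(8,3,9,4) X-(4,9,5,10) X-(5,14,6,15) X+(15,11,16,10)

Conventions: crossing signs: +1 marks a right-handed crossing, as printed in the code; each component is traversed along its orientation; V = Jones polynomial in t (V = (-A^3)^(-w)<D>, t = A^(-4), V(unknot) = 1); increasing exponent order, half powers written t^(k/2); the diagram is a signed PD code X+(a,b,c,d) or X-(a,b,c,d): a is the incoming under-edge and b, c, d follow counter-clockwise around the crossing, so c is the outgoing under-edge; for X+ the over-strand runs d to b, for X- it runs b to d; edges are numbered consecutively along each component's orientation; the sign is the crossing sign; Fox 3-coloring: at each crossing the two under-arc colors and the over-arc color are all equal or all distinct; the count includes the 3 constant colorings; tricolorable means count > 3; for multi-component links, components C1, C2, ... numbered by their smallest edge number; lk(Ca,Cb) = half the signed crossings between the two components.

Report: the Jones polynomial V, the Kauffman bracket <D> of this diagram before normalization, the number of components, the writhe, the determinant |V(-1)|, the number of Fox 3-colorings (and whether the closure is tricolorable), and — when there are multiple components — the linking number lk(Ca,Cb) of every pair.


V = -t^-6 + t^-5 - t^-4 + 2t^-3 - t^-2 + t^-1
<D> = A^-8 - A^-4 + 2 - A^4 + A^8 - A^12 (w = -4)
1 component over 8 crossings, w = -4
3 Fox colorings among 3^8, |V(-1)| = 7: not tricolorable
why: V spans 5 powers of t: at least 5 crossings in any diagram


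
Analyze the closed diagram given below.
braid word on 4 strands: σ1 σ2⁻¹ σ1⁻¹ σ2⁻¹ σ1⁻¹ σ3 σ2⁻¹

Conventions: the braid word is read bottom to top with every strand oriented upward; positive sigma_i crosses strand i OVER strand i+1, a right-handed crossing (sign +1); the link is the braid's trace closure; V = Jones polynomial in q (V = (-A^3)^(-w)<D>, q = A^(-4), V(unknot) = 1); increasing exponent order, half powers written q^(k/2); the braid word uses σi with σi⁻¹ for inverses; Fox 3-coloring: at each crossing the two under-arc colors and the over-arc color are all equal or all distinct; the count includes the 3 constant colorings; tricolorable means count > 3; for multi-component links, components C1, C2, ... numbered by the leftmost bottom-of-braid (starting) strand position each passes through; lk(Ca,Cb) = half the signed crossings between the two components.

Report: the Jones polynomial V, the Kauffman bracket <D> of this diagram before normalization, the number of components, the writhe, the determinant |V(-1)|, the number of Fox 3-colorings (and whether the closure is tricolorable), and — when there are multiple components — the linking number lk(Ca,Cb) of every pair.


V = q^-5 + 2q^-3 + q^-1
<D> = -A^-5 - 2A^3 - A^11 (w = -3)
3 components over 7 crossings, w = -3
lk(C1,C2): 0
lk(C1,C3) = -1
linking number lk(C2,C3) = -1
3 Fox colorings among 3^7, |V(-1)| = 4: not tricolorable
why: the 3 component pairs carry total linking -2


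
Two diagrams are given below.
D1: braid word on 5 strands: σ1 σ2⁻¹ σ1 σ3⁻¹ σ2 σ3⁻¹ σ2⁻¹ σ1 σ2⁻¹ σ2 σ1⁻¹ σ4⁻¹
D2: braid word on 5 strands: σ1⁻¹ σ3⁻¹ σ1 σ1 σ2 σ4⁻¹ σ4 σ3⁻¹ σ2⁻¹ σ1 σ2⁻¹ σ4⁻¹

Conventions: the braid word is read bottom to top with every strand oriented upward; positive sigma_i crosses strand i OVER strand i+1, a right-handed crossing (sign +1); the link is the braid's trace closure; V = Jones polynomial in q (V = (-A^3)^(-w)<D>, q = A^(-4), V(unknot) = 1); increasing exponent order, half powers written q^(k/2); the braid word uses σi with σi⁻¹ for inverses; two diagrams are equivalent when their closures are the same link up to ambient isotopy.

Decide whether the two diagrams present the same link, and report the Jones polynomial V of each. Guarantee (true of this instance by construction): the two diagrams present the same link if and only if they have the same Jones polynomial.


equivalent: yes
D1 (bracket A^-14 - A^-10 + 2A^-6 - 2A^-2 + A^2 - A^6 + A^10; 12 crossings at w = -2): V = q^-4 - q^-3 + q^-2 - 2q^-1 + 2 - q + q^2
V(D2) = q^-4 - q^-3 + q^-2 - 2q^-1 + 2 - q + q^2  [12 crossings, <D> = A^-14 - A^-10 + 2A^-6 - 2A^-2 + A^2 - A^6 + A^10, w = -2]
observation: one V(q) for all 2 diagrams — one class (guaranteed)


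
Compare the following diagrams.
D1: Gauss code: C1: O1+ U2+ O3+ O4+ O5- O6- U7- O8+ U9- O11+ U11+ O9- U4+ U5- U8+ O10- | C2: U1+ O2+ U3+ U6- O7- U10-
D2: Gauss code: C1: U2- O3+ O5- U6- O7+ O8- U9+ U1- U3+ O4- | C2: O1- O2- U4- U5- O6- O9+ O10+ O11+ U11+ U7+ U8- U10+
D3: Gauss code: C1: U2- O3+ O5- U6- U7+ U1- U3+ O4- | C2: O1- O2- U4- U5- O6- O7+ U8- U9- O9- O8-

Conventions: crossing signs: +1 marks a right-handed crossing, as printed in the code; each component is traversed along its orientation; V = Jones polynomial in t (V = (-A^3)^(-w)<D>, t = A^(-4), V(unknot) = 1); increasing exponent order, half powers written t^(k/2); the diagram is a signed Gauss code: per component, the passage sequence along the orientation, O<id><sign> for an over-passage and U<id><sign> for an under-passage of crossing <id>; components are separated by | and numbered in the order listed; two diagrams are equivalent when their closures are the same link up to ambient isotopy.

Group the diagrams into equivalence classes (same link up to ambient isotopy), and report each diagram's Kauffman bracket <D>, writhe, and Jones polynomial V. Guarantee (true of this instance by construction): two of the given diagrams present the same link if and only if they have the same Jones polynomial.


classes: {D1} | {D2, D3}
V(D1) = -t^(-1/2) - t^(1/2)  [11 crossings, <D> = A + A^5, w = +1]
V(D2) = -t^(-9/2) - t^(-5/2) + t^(-3/2) - t^(-1/2)  [11 crossings, <D> = A^-1 - A^3 + A^7 + A^15, w = -1]
D3 (bracket A^-13 - A^-9 + A^-5 + A^3; 9 crossings at w = -5): V = -t^(-9/2) - t^(-5/2) + t^(-3/2) - t^(-1/2)
note: V(t) takes 2 values over 3 diagrams, fixing the grouping


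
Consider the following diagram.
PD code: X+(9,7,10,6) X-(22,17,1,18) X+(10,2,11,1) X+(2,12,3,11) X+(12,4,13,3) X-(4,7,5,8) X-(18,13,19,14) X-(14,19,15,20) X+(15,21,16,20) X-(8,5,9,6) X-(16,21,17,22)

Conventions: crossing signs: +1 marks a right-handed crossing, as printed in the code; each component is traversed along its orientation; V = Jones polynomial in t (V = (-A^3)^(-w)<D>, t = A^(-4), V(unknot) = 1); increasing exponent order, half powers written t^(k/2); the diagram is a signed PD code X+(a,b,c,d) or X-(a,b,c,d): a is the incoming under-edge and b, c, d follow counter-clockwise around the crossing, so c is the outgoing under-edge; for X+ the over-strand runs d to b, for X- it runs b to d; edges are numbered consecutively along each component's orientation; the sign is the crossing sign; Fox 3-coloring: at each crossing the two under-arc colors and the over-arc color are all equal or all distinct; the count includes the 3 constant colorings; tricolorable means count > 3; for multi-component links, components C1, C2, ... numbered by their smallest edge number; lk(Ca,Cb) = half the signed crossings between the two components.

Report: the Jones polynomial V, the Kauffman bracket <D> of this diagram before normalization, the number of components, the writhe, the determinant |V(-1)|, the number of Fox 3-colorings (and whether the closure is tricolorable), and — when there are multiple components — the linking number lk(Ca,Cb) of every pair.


V = -t^-3 + t^-2 - t^-1 + 3 - t + t^2 - t^3
<D> = A^-15 - A^-11 + A^-7 - 3A^-3 + A - A^5 + A^9 (w = -1)
1 component over 11 crossings, w = -1
27 Fox colorings among 3^11, |V(-1)| = 9: tricolorable
why: V spans 6 powers of t: at least 6 crossings in any diagram


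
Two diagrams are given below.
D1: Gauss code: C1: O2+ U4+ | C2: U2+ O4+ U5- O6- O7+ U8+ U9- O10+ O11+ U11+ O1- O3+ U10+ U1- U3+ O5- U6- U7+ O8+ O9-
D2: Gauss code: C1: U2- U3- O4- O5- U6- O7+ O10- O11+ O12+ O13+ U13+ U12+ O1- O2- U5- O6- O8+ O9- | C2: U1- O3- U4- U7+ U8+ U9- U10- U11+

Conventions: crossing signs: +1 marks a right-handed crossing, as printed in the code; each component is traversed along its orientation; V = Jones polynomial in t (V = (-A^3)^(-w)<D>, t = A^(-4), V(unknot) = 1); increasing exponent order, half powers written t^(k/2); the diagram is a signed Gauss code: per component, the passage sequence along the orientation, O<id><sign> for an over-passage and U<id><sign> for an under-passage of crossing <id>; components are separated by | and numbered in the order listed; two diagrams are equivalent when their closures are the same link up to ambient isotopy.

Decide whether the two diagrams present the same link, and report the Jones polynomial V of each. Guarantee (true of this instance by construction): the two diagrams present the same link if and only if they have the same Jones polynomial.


equivalent: no
V(D1) = -t^(1/2) - t^(5/2)  (w +3, c 11, <D> = A^-1 + A^7)
D2 (bracket A^-3 + 2A^5 - A^9 + A^13 - A^17; 13 crossings at w = -3): V = t^(-13/2) - t^(-11/2) + t^(-9/2) - 2t^(-7/2) - t^(-3/2)
why: comparing 2 Jones polynomials yields 2 groups


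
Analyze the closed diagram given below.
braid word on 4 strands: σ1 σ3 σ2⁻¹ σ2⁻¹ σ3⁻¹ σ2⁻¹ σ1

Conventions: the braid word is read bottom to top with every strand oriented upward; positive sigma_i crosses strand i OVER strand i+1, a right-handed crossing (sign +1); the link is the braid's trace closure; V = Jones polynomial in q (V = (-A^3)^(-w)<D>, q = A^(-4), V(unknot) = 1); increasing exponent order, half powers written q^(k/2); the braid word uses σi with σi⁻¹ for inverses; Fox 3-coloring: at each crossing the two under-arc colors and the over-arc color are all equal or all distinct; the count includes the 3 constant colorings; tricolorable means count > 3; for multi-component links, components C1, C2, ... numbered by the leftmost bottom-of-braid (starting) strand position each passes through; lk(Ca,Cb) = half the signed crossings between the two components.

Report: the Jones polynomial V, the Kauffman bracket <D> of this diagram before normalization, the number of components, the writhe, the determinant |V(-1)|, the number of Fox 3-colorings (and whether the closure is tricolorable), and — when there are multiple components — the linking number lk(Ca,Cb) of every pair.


V(q) = q^-2 + 2 + q^2
bracket: -A^-11 - 2A^-3 - A^5, w = -1
3 components, writhe -1, over 7 crossings
lk(C1,C2) = +1
linking number lk(C1,C3) = -1
lk(C2,C3): 0
det 4, colorings 3 of 3^7 — not tricolorable
observation: the 3 component pairs carry total linking 0


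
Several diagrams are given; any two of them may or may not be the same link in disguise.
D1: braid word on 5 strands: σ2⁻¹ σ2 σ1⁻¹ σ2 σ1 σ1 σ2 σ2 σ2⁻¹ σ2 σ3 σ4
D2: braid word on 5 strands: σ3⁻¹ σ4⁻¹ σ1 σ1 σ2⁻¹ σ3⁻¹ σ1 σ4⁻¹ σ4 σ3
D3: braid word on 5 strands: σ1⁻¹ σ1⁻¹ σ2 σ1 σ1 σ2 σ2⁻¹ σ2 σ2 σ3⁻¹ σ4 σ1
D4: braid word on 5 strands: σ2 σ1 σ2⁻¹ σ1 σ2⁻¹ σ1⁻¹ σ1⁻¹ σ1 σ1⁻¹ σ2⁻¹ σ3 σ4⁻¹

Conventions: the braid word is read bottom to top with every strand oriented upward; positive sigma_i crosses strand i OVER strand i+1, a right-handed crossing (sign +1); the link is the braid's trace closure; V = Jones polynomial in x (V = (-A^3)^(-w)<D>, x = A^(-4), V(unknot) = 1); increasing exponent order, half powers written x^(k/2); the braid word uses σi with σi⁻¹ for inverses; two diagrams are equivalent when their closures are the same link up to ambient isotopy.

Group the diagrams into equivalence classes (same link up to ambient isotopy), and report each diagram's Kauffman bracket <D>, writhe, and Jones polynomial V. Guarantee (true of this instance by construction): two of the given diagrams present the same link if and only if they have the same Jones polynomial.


classes: {D1, D3} | {D2} | {D4}
V(D1) = x - x^2 + 2x^3 - x^4 + x^5 - x^6  [12 crossings, <D> = -A^-6 + A^-2 - A^2 + 2A^6 - A^10 + A^14, w = +6]
V(D2) = x + x^3 - x^4  (w 0, c 10, <D> = -A^-16 + A^-12 + A^-4)
V(D3) = x - x^2 + 2x^3 - x^4 + x^5 - x^6  (w +4, c 12, <D> = -A^-12 + A^-8 - A^-4 + 2 - A^4 + A^8)
V(D4) = 1  [12 crossings, <D> = A^-6, w = -2]
note: 3 values of V(x) split the 4 diagrams


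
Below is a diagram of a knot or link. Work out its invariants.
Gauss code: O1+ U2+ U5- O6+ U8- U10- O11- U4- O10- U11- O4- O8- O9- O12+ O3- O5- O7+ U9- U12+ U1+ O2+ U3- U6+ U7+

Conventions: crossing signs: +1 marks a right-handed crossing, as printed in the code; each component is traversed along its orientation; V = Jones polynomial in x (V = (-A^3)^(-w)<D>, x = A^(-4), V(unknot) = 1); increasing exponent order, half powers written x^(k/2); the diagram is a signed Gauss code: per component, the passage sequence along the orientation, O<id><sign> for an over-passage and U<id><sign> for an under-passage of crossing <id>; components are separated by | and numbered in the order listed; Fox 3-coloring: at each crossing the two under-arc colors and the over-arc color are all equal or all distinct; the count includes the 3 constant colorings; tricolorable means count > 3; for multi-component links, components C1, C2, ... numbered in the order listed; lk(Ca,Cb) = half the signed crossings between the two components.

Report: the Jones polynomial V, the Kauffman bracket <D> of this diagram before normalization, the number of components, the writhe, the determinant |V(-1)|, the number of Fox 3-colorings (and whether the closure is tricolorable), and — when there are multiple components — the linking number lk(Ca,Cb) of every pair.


V(x) = -x^-3 + x^-2 - x^-1 + 3 - x + x^2 - x^3
bracket: -A^-18 + A^-14 - A^-10 + 3A^-6 - A^-2 + A^2 - A^6, w = -2
1 component, writhe -2, over 12 crossings
det 9, colorings 27 of 3^12 — tricolorable
observation: w = -2 shifts under R1 moves; the (-A^3)^(2) factor cancels that in V


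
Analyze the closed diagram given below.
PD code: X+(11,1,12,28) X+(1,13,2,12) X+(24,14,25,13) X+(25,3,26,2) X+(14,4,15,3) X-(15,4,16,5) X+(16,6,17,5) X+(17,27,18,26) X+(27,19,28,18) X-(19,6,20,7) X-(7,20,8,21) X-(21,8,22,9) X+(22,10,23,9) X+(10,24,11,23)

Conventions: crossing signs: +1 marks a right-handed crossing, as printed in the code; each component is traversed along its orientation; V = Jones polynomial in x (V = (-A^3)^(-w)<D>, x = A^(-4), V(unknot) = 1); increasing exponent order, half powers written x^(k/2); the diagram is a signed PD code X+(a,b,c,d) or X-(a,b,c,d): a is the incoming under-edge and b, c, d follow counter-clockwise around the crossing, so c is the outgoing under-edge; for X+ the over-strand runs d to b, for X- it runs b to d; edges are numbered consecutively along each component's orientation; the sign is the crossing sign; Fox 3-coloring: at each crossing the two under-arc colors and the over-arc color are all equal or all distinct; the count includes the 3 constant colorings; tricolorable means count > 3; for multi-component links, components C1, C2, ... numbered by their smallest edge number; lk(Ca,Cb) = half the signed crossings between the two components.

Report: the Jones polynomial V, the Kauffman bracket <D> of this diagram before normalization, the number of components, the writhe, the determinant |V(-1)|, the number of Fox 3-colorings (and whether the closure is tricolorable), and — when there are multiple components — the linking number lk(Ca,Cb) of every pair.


V = x^2 + 2x^4 - 2x^5 + x^6 - 2x^7 + x^8
<D> = A^-14 - 2A^-10 + A^-6 - 2A^-2 + 2A^2 + A^10 (w = +6)
1 component over 14 crossings, w = +6
27 Fox colorings among 3^14, |V(-1)| = 9: tricolorable
why: w = +6 shifts under R1 moves; the (-A^3)^(-6) factor cancels that in V


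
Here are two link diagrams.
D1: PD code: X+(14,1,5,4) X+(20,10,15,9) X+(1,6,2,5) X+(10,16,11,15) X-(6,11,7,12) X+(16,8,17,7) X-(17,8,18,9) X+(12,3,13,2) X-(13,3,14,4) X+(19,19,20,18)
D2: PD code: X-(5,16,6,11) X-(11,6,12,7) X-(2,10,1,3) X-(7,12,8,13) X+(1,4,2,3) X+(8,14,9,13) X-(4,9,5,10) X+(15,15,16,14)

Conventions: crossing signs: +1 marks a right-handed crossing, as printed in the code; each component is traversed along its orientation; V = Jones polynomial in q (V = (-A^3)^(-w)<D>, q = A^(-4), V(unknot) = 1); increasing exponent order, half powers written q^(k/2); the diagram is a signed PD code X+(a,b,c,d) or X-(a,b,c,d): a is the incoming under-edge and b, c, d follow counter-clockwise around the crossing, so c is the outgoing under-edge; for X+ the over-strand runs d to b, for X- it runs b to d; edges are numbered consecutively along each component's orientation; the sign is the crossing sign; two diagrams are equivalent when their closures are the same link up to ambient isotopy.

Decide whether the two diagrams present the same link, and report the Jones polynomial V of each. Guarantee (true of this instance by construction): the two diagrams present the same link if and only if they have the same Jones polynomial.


same link: no
V(D1) = q + 2q^3 + q^5  [10 crossings, <D> = A^-8 + 2 + A^8, w = +4]
V(D2) = q^-3 + q^-2 + q^-1 + 1  (w -2, c 8, <D> = A^-6 + A^-2 + A^2 + A^6)
note: 2 values of V(q) split the 2 diagrams


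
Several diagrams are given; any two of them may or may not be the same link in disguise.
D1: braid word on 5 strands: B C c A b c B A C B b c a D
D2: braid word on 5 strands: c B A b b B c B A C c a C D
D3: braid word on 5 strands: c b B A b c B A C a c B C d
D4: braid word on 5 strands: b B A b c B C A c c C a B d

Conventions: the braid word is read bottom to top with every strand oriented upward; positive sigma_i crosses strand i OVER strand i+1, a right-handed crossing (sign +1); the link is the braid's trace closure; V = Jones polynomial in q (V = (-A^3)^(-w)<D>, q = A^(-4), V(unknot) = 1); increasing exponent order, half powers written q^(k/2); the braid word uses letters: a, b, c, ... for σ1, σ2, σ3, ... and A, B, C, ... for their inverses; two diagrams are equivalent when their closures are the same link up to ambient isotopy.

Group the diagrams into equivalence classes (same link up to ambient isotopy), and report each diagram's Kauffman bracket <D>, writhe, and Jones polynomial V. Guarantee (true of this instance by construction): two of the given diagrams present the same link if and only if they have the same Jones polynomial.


classes: {D1, D2, D3, D4}
V(D1) = 1  [14 crossings, <D> = A^-6, w = -2]
V(D2) = 1  (w -2, c 14, <D> = A^-6)
D3 (bracket 1; 14 crossings at w = 0): V = 1
V(D4) = 1  [14 crossings, <D> = 1, w = 0]
note: all 4 diagrams share one V(q), hence one class
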